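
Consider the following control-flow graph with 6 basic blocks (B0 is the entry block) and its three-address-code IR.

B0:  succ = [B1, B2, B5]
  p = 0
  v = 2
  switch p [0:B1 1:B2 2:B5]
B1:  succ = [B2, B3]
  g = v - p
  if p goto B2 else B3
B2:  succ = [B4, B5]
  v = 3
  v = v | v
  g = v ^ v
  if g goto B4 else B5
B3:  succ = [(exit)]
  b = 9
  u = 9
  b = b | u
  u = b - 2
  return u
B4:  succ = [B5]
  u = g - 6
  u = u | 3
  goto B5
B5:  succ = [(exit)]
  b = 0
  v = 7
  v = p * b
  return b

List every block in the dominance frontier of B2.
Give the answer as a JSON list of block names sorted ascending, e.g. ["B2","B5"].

idom tree: B1←B0 B2←B0 B3←B1 B4←B2 B5←B0
Join-block Dom:
  B2: preds {B0,B1}: {B0} ∩ {B0,B1} = {B0}; idom=B0
  B5: preds {B0,B2,B4}: {B0} ∩ {B0,B2} ∩ {B0,B2,B4} = {B0}; idom=B0

Frontier:
  B2←B0: walk · to B0
  B2←B1: walk B1 to B0
  B5←B0: walk · to B0
  B5←B2: walk B2 to B0
  B5←B4: walk B4→B2 to B0
  DF(B0)=∅
  DF(B1)={B2}
  DF(B2)={B5}
  DF(B3)=∅
  DF(B4)={B5}
  DF(B5)=∅

DF(B2) = ["B5"]

Answer: ["B5"]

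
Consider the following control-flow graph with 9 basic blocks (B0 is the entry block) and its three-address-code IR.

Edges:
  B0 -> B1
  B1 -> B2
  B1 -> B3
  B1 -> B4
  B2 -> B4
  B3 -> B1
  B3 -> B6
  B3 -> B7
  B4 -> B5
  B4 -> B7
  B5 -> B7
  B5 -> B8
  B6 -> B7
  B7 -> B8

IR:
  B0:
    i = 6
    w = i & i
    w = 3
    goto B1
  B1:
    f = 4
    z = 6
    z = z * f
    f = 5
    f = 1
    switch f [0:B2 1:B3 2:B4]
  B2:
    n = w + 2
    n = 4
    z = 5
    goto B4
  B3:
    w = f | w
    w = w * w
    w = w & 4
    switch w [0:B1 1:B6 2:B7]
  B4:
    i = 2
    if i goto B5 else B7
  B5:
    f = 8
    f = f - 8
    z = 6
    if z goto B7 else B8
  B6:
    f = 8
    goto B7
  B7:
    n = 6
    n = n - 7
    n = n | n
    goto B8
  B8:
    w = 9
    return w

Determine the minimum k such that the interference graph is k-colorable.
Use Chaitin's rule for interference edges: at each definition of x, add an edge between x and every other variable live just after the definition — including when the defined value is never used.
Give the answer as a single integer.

def/use:
  B0: {i,w} / ∅
  B1: {f,z} / ∅
  B2: {n,z} / {w}
  B3: {w} / {f,w}
  B4: {i} / ∅
  B5: {f,z} / ∅
  B6: {f} / ∅
  B7: {n} / ∅
  B8: {w} / ∅

Liveness:
  B0: in=∅ out={w}
  B1: in={w} out={f,w}
  B2: in={w} out=∅
  B3: in={f,w} out={w}
  B4: in=∅ out=∅
  B5: in=∅ out=∅
  B6: in=∅ out=∅
  B7: in=∅ out=∅
  B8: in=∅ out=∅

Conflict graph:
  f: {w,z}
  i: ∅
  n: ∅
  w: {f,z}
  z: {f,w}

Registers:
  clique {f,w,z} ⇒ need ≥ 3
  3-colouring: R0={f,i,n}  R1={w}  R2={z}
  χ = 3

Answer: 3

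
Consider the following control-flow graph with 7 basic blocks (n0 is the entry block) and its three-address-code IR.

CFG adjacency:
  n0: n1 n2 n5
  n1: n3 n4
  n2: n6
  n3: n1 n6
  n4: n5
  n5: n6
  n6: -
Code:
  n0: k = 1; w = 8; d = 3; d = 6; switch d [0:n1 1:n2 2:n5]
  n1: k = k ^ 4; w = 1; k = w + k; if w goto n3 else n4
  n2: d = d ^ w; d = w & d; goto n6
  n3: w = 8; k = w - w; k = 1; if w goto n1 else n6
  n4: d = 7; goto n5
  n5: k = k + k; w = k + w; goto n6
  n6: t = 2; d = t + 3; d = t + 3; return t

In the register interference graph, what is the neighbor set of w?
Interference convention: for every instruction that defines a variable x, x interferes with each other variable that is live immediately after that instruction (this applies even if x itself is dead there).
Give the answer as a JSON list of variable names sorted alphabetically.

Per-block:
  n0 def {d,k,w} use ∅
  n1 def {k,w} use {k}
  n2 def {d} use {d,w}
  n3 def {k,w} use ∅
  n4 def {d} use ∅
  n5 def {k,w} use {k,w}
  n6 def {d,t} use ∅

Liveness:
  n0: in=∅ out={d,k,w}
  n1: in={k} out={k,w}
  n2: in={d,w} out=∅
  n3: in=∅ out={k}
  n4: in={k,w} out={k,w}
  n5: in={k,w} out=∅
  n6: in=∅ out=∅

Interference:
  d↔{k,t,w}
  k↔{d,w}
  t↔{d}
  w↔{d,k}

N(w) = ["d", "k"]

Answer: ["d", "k"]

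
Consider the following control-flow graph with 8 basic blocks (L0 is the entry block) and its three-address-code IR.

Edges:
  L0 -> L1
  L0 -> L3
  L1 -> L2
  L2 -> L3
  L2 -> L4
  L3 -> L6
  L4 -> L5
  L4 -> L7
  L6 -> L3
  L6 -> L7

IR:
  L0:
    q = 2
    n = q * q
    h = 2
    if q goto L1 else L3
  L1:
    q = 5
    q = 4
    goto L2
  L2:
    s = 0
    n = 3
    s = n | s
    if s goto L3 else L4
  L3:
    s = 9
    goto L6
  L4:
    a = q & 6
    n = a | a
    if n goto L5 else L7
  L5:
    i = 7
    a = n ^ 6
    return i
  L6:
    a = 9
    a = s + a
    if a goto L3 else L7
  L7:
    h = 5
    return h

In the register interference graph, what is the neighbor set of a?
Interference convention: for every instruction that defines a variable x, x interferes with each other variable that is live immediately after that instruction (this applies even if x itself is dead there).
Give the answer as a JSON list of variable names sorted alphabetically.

def/use:
  L0 def {h,n,q} use ∅
  L1 def {q} use ∅
  L2 def {n,s} use ∅
  L3 def {s} use ∅
  L4 def {a,n} use {q}
  L5 def {a,i} use {n}
  L6 def {a} use {s}
  L7 def {h} use ∅

Live sets:
  L0: in=∅ out=∅
  L1: in=∅ out={q}
  L2: in={q} out={q}
  L3: in=∅ out={s}
  L4: in={q} out={n}
  L5: in={n} out=∅
  L6: in={s} out=∅
  L7: in=∅ out=∅

Interfere edges:
  a: {i,s}
  h: {q}
  i: {a,n}
  n: {i,q,s}
  q: {h,n,s}
  s: {a,n,q}

N(a) = ["i", "s"]

Answer: ["i", "s"]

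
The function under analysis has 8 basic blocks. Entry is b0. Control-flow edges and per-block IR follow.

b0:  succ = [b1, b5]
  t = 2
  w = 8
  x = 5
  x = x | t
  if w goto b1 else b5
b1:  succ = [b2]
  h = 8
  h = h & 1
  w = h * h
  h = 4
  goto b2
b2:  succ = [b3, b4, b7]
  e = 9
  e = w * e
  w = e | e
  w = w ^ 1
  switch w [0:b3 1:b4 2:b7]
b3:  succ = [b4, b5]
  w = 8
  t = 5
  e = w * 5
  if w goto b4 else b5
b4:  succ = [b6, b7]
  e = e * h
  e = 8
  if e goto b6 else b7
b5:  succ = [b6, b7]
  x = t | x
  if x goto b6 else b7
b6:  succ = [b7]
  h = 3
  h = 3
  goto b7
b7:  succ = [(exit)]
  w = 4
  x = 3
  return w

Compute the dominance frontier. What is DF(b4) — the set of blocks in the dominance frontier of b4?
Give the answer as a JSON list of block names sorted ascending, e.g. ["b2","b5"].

idom tree: b1←b0 b2←b1 b3←b2 b4←b2 b5←b0 b6←b0 b7←b0
Dom∩ at merges:
  b4: preds {b2,b3}: {b0,b1,b2} ∩ {b0,b1,b2,b3} = {b0,b1,b2}; idom=b2
  b5: preds {b0,b3}: {b0} ∩ {b0,b1,b2,b3} = {b0}; idom=b0
  b6: preds {b4,b5}: {b0,b1,b2,b4} ∩ {b0,b5} = {b0}; idom=b0
  b7: preds {b2,b4,b5,b6}: {b0,b1,b2} ∩ {b0,b1,b2,b4} ∩ {b0,b5} ∩ {b0,b6} = {b0}; idom=b0

DF derivation:
  b4←b2: walk · to b2
  b4←b3: walk b3 to b2
  b5←b0: walk · to b0
  b5←b3: walk b3→b2→b1 to b0
  b6←b4: walk b4→b2→b1 to b0
  b6←b5: walk b5 to b0
  b7←b2: walk b2→b1 to b0
  b7←b4: walk b4→b2→b1 to b0
  b7←b5: walk b5 to b0
  b7←b6: walk b6 to b0
  DF(b0)=∅
  DF(b1)={b5,b6,b7}
  DF(b2)={b5,b6,b7}
  DF(b3)={b4,b5}
  DF(b4)={b6,b7}
  DF(b5)={b6,b7}
  DF(b6)={b7}
  DF(b7)=∅

DF(b4) = ["b6", "b7"]

Answer: ["b6", "b7"]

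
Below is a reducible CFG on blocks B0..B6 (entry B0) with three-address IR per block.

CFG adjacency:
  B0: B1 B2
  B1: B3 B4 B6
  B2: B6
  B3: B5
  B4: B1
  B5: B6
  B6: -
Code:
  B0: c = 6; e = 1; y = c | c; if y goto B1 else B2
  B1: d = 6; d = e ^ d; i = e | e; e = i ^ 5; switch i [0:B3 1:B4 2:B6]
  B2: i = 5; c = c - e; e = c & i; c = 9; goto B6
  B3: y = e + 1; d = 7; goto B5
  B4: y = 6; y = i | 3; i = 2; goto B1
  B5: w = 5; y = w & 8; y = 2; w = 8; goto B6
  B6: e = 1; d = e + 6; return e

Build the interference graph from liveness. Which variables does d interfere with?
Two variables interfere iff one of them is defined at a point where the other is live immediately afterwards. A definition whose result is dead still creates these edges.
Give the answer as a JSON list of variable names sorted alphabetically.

Answer: ["e"]

Working:
def/use:
  B0: {c,e,y} / ∅
  B1: {d,e,i} / {e}
  B2: {c,e,i} / {c,e}
  B3: {d,y} / {e}
  B4: {i,y} / {i}
  B5: {w,y} / ∅
  B6: {d,e} / ∅

Backward fixpoint:
  B0: in=∅ out={c,e}
  B1: in={e} out={e,i}
  B2: in={c,e} out=∅
  B3: in={e} out=∅
  B4: in={e,i} out={e}
  B5: in=∅ out=∅
  B6: in=∅ out=∅

Interference:
  c↔{e,i,y}
  d↔{e}
  e↔{c,d,i,y}
  i↔{c,e,y}
  w↔∅
  y↔{c,e,i}

N(d) = ["e"]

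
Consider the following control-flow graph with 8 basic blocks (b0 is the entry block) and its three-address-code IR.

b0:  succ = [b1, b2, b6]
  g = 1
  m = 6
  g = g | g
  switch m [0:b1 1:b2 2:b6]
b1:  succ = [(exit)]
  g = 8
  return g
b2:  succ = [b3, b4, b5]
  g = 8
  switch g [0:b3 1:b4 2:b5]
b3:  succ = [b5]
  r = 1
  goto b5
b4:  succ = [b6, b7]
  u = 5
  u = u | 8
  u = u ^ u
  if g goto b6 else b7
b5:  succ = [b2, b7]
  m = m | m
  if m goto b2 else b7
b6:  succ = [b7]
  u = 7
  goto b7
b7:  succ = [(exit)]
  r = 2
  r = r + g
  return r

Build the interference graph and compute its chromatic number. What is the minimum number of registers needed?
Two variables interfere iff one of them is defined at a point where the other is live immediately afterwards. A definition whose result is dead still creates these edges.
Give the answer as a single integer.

Answer: 3

Derivation:
Block summaries:
  b0: {g,m} / ∅
  b1: {g} / ∅
  b2: {g} / ∅
  b3: {r} / ∅
  b4: {u} / {g}
  b5: {m} / {m}
  b6: {u} / ∅
  b7: {r} / {g}

Backward fixpoint:
  b0 li=∅ lo={g,m}
  b1 li=∅ lo=∅
  b2 li={m} lo={g,m}
  b3 li={g,m} lo={g,m}
  b4 li={g} lo={g}
  b5 li={g,m} lo={g,m}
  b6 li={g} lo={g}
  b7 li={g} lo=∅

Interference:
  g — {m,r,u}
  m — {g,r}
  r — {g,m}
  u — {g}

Registers:
  clique {g,m,r} ⇒ need ≥ 3
  assign g→r0 m→r1 r→r2 u→r1 — no edge inside a register ⇒ χ ≤ 3
  χ = 3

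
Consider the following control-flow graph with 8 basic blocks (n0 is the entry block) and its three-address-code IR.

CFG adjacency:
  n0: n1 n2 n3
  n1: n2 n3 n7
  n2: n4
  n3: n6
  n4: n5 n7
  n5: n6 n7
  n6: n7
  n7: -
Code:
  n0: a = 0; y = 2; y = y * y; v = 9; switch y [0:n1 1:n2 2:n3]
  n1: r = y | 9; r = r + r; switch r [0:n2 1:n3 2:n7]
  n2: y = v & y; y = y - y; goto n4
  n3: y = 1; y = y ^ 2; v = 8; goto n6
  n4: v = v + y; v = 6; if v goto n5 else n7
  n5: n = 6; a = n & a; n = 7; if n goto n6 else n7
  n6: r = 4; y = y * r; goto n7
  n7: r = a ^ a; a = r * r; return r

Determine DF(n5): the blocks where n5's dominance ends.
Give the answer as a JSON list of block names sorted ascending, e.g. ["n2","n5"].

Answer: ["n6", "n7"]

Derivation:
idom tree: n1←n0 n2←n0 n3←n0 n4←n2 n5←n4 n6←n0 n7←n0
Join-block Dom:
  n2: preds {n0,n1}: {n0} ∩ {n0,n1} = {n0}; idom=n0
  n3: preds {n0,n1}: {n0} ∩ {n0,n1} = {n0}; idom=n0
  n6: preds {n3,n5}: {n0,n3} ∩ {n0,n2,n4,n5} = {n0}; idom=n0
  n7: preds {n1,n4,n5,n6}: {n0,n1} ∩ {n0,n2,n4} ∩ {n0,n2,n4,n5} ∩ {n0,n6} = {n0}; idom=n0

Frontier:
  join n2 pred n0: · stop@n0
  join n2 pred n1: n1 stop@n0
  join n3 pred n0: · stop@n0
  join n3 pred n1: n1 stop@n0
  join n6 pred n3: n3 stop@n0
  join n6 pred n5: n5→n4→n2 stop@n0
  join n7 pred n1: n1 stop@n0
  join n7 pred n4: n4→n2 stop@n0
  join n7 pred n5: n5→n4→n2 stop@n0
  join n7 pred n6: n6 stop@n0
  DF(n0)=∅
  DF(n1)={n2,n3,n7}
  DF(n2)={n6,n7}
  DF(n3)={n6}
  DF(n4)={n6,n7}
  DF(n5)={n6,n7}
  DF(n6)={n7}
  DF(n7)=∅

DF(n5) = ["n6", "n7"]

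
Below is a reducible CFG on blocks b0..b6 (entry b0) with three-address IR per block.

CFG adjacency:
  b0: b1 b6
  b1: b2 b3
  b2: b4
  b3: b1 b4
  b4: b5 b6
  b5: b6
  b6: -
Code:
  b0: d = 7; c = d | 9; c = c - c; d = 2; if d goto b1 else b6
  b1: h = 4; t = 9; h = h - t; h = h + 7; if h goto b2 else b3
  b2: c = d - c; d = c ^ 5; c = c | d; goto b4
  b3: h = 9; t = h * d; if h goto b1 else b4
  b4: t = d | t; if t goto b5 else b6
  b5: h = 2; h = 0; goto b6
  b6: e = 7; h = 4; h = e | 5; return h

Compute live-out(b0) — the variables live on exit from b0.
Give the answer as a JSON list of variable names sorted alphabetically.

Answer: ["c", "d"]

Derivation:
def/use:
  b0 def {c,d} use ∅
  b1 def {h,t} use ∅
  b2 def {c,d} use {c,d}
  b3 def {h,t} use {d}
  b4 def {t} use {d,t}
  b5 def {h} use ∅
  b6 def {e,h} use ∅

Live sets:
  b0 li=∅ lo={c,d}
  b1 li={c,d} lo={c,d,t}
  b2 li={c,d,t} lo={d,t}
  b3 li={c,d} lo={c,d,t}
  b4 li={d,t} lo=∅
  b5 li=∅ lo=∅
  b6 li=∅ lo=∅

live-out(b0) = ["c", "d"]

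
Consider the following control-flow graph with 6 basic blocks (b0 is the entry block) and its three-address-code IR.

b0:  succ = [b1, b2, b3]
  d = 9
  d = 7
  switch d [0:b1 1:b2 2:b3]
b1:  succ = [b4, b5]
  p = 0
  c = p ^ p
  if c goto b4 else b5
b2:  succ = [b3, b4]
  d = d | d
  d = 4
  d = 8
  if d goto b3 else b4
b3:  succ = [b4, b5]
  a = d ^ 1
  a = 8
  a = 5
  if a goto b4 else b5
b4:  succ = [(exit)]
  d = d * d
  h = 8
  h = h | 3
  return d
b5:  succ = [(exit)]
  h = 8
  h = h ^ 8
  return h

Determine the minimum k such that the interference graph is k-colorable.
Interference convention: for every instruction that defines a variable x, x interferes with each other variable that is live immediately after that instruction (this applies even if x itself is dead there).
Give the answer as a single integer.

Answer: 2

Working:
Per-block:
  b0: {d} / ∅
  b1: {c,p} / ∅
  b2: {d} / {d}
  b3: {a} / {d}
  b4: {d,h} / {d}
  b5: {h} / ∅

Liveness:
  live b0: ∅→{d}
  live b1: {d}→{d}
  live b2: {d}→{d}
  live b3: {d}→{d}
  live b4: {d}→∅
  live b5: ∅→∅

Interfere edges:
  a↔{d}
  c↔{d}
  d↔{a,c,h,p}
  h↔{d}
  p↔{d}

Colouring:
  clique {a,d} ⇒ need ≥ 2
  2-colouring: r0={d}  r1={a,c,h,p}
  χ = 2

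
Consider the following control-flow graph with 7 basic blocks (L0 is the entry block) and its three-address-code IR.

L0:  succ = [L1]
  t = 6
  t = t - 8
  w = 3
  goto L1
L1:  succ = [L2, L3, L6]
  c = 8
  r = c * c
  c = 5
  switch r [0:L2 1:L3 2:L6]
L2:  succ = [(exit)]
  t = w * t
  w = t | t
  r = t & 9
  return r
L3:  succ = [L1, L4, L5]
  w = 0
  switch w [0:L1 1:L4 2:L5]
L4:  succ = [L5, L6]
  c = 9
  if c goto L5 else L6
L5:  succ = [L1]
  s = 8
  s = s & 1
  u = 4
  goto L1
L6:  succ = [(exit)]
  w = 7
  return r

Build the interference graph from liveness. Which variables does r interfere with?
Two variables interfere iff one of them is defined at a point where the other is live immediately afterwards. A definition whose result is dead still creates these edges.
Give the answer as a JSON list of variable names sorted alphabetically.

def/use:
  L0: {t,w} / ∅
  L1: {c,r} / ∅
  L2: {r,t,w} / {t,w}
  L3: {w} / ∅
  L4: {c} / ∅
  L5: {s,u} / ∅
  L6: {w} / {r}

Liveness:
  L0 li=∅ lo={t,w}
  L1 li={t,w} lo={r,t,w}
  L2 li={t,w} lo=∅
  L3 li={r,t} lo={r,t,w}
  L4 li={r,t,w} lo={r,t,w}
  L5 li={t,w} lo={t,w}
  L6 li={r} lo=∅

Interference:
  c↔{r,t,w}
  r↔{c,t,w}
  s↔{t,w}
  t↔{c,r,s,u,w}
  u↔{t,w}
  w↔{c,r,s,t,u}

N(r) = ["c", "t", "w"]

Answer: ["c", "t", "w"]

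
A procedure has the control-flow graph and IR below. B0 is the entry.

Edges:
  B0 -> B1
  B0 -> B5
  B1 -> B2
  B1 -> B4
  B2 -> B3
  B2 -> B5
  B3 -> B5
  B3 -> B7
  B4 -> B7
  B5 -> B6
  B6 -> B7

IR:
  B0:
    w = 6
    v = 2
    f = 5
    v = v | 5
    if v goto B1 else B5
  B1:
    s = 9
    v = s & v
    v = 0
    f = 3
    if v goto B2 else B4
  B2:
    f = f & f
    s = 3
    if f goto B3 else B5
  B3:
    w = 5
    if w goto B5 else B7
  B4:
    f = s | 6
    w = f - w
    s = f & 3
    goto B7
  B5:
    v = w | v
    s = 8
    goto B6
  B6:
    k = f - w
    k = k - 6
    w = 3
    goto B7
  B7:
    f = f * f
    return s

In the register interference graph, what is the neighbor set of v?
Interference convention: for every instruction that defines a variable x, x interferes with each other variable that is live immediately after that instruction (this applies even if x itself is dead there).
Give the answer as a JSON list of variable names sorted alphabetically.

Per-block:
  B0 def {f,v,w} use ∅
  B1 def {f,s,v} use {v}
  B2 def {f,s} use {f}
  B3 def {w} use ∅
  B4 def {f,s,w} use {s,w}
  B5 def {s,v} use {v,w}
  B6 def {k,w} use {f,w}
  B7 def {f} use {f,s}

Backward fixpoint:
  live B0: ∅→{f,v,w}
  live B1: {v,w}→{f,s,v,w}
  live B2: {f,v,w}→{f,s,v,w}
  live B3: {f,s,v}→{f,s,v,w}
  live B4: {s,w}→{f,s}
  live B5: {f,v,w}→{f,s,w}
  live B6: {f,s,w}→{f,s}
  live B7: {f,s}→∅

Conflict graph:
  f: {k,s,v,w}
  k: {f,s}
  s: {f,k,v,w}
  v: {f,s,w}
  w: {f,s,v}

N(v) = ["f", "s", "w"]

Answer: ["f", "s", "w"]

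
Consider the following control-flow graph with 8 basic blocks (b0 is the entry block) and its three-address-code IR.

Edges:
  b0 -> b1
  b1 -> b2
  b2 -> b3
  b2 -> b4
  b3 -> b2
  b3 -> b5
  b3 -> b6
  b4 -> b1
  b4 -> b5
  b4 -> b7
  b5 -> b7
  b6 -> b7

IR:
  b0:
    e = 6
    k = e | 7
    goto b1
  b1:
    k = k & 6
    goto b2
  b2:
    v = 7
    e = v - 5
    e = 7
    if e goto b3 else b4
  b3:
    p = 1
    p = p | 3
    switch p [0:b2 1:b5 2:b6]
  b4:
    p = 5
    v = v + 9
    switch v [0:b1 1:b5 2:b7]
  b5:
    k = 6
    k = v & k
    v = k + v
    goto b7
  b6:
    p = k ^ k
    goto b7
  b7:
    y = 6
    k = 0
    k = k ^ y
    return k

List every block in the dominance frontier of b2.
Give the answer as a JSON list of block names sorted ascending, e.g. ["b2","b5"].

Answer: ["b1", "b2"]

Analysis:
idom tree: b1←b0 b2←b1 b3←b2 b4←b2 b5←b2 b6←b3 b7←b2
Dom∩ at merges:
  b1: preds {b0,b4}: {b0} ∩ {b0,b1,b2,b4} = {b0}; idom=b0
  b2: preds {b1,b3}: {b0,b1} ∩ {b0,b1,b2,b3} = {b0,b1}; idom=b1
  b5: preds {b3,b4}: {b0,b1,b2,b3} ∩ {b0,b1,b2,b4} = {b0,b1,b2}; idom=b2
  b7: preds {b4,b5,b6}: {b0,b1,b2,b4} ∩ {b0,b1,b2,b5} ∩ {b0,b1,b2,b3,b6} = {b0,b1,b2}; idom=b2

Frontier:
  join b1 pred b0: · stop@b0
  join b1 pred b4: b4→b2→b1 stop@b0
  join b2 pred b1: · stop@b1
  join b2 pred b3: b3→b2 stop@b1
  join b5 pred b3: b3 stop@b2
  join b5 pred b4: b4 stop@b2
  join b7 pred b4: b4 stop@b2
  join b7 pred b5: b5 stop@b2
  join b7 pred b6: b6→b3 stop@b2
  DF(b0)=∅
  DF(b1)={b1}
  DF(b2)={b1,b2}
  DF(b3)={b2,b5,b7}
  DF(b4)={b1,b5,b7}
  DF(b5)={b7}
  DF(b6)={b7}
  DF(b7)=∅

DF(b2) = ["b1", "b2"]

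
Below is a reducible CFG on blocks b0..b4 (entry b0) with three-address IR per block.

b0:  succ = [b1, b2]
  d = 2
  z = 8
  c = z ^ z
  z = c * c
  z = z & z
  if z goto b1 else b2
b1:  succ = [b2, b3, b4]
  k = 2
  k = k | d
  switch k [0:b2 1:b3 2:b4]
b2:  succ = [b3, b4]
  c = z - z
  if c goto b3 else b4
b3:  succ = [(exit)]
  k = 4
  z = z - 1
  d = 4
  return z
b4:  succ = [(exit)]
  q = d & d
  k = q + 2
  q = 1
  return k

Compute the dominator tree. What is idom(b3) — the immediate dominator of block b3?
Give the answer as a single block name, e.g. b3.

Answer: b0

Working:
idom tree: b1←b0 b2←b0 b3←b0 b4←b0
Dom at joins:
  b2: preds {b0,b1}: {b0} ∩ {b0,b1} = {b0}; idom=b0
  b3: preds {b1,b2}: {b0,b1} ∩ {b0,b2} = {b0}; idom=b0
  b4: preds {b1,b2}: {b0,b1} ∩ {b0,b2} = {b0}; idom=b0

idom(b3) = b0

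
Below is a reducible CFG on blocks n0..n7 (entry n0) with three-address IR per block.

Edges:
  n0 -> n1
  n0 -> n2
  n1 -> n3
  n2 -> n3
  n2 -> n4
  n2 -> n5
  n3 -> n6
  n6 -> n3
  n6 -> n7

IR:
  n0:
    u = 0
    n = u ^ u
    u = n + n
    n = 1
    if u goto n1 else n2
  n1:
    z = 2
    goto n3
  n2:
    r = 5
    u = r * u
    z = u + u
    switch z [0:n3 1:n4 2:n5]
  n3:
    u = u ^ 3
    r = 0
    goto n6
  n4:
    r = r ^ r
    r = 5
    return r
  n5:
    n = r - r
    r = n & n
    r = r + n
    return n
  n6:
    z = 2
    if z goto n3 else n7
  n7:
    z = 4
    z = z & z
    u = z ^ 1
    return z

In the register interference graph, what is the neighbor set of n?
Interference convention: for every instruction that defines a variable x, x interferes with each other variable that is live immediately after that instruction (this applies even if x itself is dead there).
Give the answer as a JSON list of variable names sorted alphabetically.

Per-block:
  n0: {n,u} / ∅
  n1: {z} / ∅
  n2: {r,u,z} / {u}
  n3: {r,u} / {u}
  n4: {r} / {r}
  n5: {n,r} / {r}
  n6: {z} / ∅
  n7: {u,z} / ∅

Liveness:
  n0: in=∅ out={u}
  n1: in={u} out={u}
  n2: in={u} out={r,u}
  n3: in={u} out={u}
  n4: in={r} out=∅
  n5: in={r} out=∅
  n6: in={u} out={u}
  n7: in=∅ out=∅

Conflict graph:
  n↔{r,u}
  r↔{n,u,z}
  u↔{n,r,z}
  z↔{r,u}

N(n) = ["r", "u"]

Answer: ["r", "u"]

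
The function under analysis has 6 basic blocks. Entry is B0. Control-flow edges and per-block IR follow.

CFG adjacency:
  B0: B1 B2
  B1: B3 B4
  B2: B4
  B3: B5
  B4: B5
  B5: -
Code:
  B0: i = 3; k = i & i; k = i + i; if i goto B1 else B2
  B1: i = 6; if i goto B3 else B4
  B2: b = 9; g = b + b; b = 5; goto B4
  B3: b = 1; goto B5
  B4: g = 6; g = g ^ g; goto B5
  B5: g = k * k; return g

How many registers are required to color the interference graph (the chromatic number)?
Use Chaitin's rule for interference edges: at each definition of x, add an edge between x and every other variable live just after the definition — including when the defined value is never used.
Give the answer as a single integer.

def/use:
  B0: def={i,k} ue=∅
  B1: def={i} ue=∅
  B2: def={b,g} ue=∅
  B3: def={b} ue=∅
  B4: def={g} ue=∅
  B5: def={g} ue={k}

Liveness:
  B0 li=∅ lo={k}
  B1 li={k} lo={k}
  B2 li={k} lo={k}
  B3 li={k} lo={k}
  B4 li={k} lo={k}
  B5 li={k} lo=∅

Conflict graph:
  b — {k}
  g — {k}
  i — {k}
  k — {b,g,i}

Registers:
  clique {b,k} ⇒ need ≥ 2
  2-colouring: r0={k}  r1={b,g,i}
  χ = 2

Answer: 2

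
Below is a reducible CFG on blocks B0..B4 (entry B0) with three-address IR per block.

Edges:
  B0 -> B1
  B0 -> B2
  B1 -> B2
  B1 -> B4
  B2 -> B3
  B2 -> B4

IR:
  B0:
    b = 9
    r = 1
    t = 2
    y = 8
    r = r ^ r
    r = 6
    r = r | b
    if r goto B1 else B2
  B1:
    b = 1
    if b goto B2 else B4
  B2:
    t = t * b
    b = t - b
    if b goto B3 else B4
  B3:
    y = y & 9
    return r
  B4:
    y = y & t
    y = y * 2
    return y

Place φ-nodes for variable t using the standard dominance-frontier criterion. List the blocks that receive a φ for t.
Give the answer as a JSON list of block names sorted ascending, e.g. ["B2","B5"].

idom tree: B1←B0 B2←B0 B3←B2 B4←B0
Join-block Dom:
  B2: preds {B0,B1}: {B0} ∩ {B0,B1} = {B0}; idom=B0
  B4: preds {B1,B2}: {B0,B1} ∩ {B0,B2} = {B0}; idom=B0

DF walk-up:
  join B2 pred B0: · stop@B0
  join B2 pred B1: B1 stop@B0
  join B4 pred B1: B1 stop@B0
  join B4 pred B2: B2 stop@B0
  DF(B0)=∅
  DF(B1)={B2,B4}
  DF(B2)={B4}
  DF(B3)=∅
  DF(B4)=∅

φ for t: defs {B0,B2}
  DF⁺ = {B4}

Answer: ["B4"]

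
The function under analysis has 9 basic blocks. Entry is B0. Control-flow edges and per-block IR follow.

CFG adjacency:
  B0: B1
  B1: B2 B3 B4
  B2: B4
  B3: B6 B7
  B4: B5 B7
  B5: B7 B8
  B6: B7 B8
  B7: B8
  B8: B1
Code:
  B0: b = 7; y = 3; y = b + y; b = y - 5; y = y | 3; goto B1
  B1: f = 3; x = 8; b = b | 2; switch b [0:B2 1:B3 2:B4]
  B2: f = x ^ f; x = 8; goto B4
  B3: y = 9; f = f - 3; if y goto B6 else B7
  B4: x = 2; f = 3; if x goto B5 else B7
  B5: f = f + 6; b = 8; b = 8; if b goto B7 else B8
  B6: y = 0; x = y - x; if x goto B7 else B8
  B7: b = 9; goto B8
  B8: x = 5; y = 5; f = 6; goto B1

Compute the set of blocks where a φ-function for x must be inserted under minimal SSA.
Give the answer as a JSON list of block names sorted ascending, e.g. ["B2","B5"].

idom tree: B1←B0 B2←B1 B3←B1 B4←B1 B5←B4 B6←B3 B7←B1 B8←B1
Dom∩ at merges:
  B1: preds {B0,B8}: {B0} ∩ {B0,B1,B8} = {B0}; idom=B0
  B4: preds {B1,B2}: {B0,B1} ∩ {B0,B1,B2} = {B0,B1}; idom=B1
  B7: preds {B3,B4,B5,B6}: {B0,B1,B3} ∩ {B0,B1,B4} ∩ {B0,B1,B4,B5} ∩ {B0,B1,B3,B6} = {B0,B1}; idom=B1
  B8: preds {B5,B6,B7}: {B0,B1,B4,B5} ∩ {B0,B1,B3,B6} ∩ {B0,B1,B7} = {B0,B1}; idom=B1

DF derivation:
  B1←B0: walk · to B0
  B1←B8: walk B8→B1 to B0
  B4←B1: walk · to B1
  B4←B2: walk B2 to B1
  B7←B3: walk B3 to B1
  B7←B4: walk B4 to B1
  B7←B5: walk B5→B4 to B1
  B7←B6: walk B6→B3 to B1
  B8←B5: walk B5→B4 to B1
  B8←B6: walk B6→B3 to B1
  B8←B7: walk B7 to B1
  B0 → ∅
  B1 → {B1}
  B2 → {B4}
  B3 → {B7,B8}
  B4 → {B7,B8}
  B5 → {B7,B8}
  B6 → {B7,B8}
  B7 → {B8}
  B8 → {B1}

φ for x: defs {B1,B2,B4,B6,B8}
  DF⁺ = {B1,B4,B7,B8}

Answer: ["B1", "B4", "B7", "B8"]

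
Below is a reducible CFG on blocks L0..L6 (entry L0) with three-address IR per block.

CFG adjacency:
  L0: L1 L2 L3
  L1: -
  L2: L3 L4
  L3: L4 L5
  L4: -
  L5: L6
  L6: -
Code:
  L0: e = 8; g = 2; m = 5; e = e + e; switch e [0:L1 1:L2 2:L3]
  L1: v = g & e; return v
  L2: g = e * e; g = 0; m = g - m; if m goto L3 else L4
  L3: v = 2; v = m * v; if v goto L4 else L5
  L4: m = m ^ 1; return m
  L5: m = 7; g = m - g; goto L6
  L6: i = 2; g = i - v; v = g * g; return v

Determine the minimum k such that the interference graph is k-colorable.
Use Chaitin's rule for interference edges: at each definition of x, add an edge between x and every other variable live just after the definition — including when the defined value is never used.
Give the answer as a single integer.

Answer: 3

Working:
Block summaries:
  L0: {e,g,m} / ∅
  L1: {v} / {e,g}
  L2: {g,m} / {e,m}
  L3: {v} / {m}
  L4: {m} / {m}
  L5: {g,m} / {g}
  L6: {g,i,v} / {v}

Live sets:
  L0 li=∅ lo={e,g,m}
  L1 li={e,g} lo=∅
  L2 li={e,m} lo={g,m}
  L3 li={g,m} lo={g,m,v}
  L4 li={m} lo=∅
  L5 li={g,v} lo={v}
  L6 li={v} lo=∅

Interfere edges:
  e: {g,m}
  g: {e,m,v}
  i: {v}
  m: {e,g,v}
  v: {g,i,m}

Colouring:
  clique {e,g,m} ⇒ need ≥ 3
  assign e→r2 g→r0 i→r0 m→r1 v→r2 — no edge inside a register ⇒ χ ≤ 3
  χ = 3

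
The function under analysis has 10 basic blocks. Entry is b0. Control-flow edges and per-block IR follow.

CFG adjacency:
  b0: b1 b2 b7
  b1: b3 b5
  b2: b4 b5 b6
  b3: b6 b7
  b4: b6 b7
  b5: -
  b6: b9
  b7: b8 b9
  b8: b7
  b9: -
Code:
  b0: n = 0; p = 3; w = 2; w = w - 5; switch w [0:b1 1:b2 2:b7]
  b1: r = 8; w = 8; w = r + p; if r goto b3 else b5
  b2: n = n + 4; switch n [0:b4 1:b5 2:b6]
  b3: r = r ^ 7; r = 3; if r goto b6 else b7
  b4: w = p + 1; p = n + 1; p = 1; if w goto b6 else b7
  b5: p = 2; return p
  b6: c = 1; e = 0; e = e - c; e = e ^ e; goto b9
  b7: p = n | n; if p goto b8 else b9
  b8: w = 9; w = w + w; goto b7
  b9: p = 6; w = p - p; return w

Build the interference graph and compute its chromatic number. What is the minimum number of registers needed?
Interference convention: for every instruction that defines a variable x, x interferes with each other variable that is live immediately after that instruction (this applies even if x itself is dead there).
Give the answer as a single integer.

Block summaries:
  b0: def={n,p,w} ue=∅
  b1: def={r,w} ue={p}
  b2: def={n} ue={n}
  b3: def={r} ue={r}
  b4: def={p,w} ue={n,p}
  b5: def={p} ue=∅
  b6: def={c,e} ue=∅
  b7: def={p} ue={n}
  b8: def={w} ue=∅
  b9: def={p,w} ue=∅

Liveness:
  live b0: ∅→{n,p}
  live b1: {n,p}→{n,r}
  live b2: {n,p}→{n,p}
  live b3: {n,r}→{n}
  live b4: {n,p}→{n}
  live b5: ∅→∅
  live b6: ∅→∅
  live b7: {n}→{n}
  live b8: {n}→{n}
  live b9: ∅→∅

Interfere edges:
  c↔{e}
  e↔{c}
  n↔{p,r,w}
  p↔{n,r,w}
  r↔{n,p,w}
  w↔{n,p,r}

Chromatic number:
  clique {n,p,r,w} ⇒ need ≥ 4
  4-colouring: c0={c,n}  c1={e,p}  c2={r}  c3={w}
  χ = 4

Answer: 4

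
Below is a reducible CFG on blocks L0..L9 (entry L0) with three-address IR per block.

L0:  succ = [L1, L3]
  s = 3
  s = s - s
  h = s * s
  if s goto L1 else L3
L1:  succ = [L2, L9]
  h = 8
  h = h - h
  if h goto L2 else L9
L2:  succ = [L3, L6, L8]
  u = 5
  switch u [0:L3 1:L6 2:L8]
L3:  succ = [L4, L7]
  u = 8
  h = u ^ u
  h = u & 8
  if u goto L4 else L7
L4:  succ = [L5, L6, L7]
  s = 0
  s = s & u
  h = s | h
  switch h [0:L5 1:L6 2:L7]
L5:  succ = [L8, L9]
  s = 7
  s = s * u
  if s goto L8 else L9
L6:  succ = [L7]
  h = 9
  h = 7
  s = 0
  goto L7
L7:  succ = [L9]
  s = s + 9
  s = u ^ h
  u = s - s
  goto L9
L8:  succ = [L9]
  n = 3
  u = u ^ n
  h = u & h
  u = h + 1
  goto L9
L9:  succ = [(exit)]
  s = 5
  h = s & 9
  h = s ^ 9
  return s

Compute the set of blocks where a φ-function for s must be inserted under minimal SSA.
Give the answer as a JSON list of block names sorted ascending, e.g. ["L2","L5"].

idom tree: L1←L0 L2←L1 L3←L0 L4←L3 L5←L4 L6←L0 L7←L0 L8←L0 L9←L0
Dom at joins:
  L3: preds {L0,L2}: {L0} ∩ {L0,L1,L2} = {L0}; idom=L0
  L6: preds {L2,L4}: {L0,L1,L2} ∩ {L0,L3,L4} = {L0}; idom=L0
  L7: preds {L3,L4,L6}: {L0,L3} ∩ {L0,L3,L4} ∩ {L0,L6} = {L0}; idom=L0
  L8: preds {L2,L5}: {L0,L1,L2} ∩ {L0,L3,L4,L5} = {L0}; idom=L0
  L9: preds {L1,L5,L7,L8}: {L0,L1} ∩ {L0,L3,L4,L5} ∩ {L0,L7} ∩ {L0,L8} = {L0}; idom=L0

DF walk-up:
  join L3 pred L0: · stop@L0
  join L3 pred L2: L2→L1 stop@L0
  join L6 pred L2: L2→L1 stop@L0
  join L6 pred L4: L4→L3 stop@L0
  join L7 pred L3: L3 stop@L0
  join L7 pred L4: L4→L3 stop@L0
  join L7 pred L6: L6 stop@L0
  join L8 pred L2: L2→L1 stop@L0
  join L8 pred L5: L5→L4→L3 stop@L0
  join L9 pred L1: L1 stop@L0
  join L9 pred L5: L5→L4→L3 stop@L0
  join L9 pred L7: L7 stop@L0
  join L9 pred L8: L8 stop@L0
  L0: DF=∅
  L1: DF={L3,L6,L8,L9}
  L2: DF={L3,L6,L8}
  L3: DF={L6,L7,L8,L9}
  L4: DF={L6,L7,L8,L9}
  L5: DF={L8,L9}
  L6: DF={L7}
  L7: DF={L9}
  L8: DF={L9}
  L9: DF=∅

φ for s: defs {L0,L4,L5,L6,L7,L9}
  DF⁺ = {L6,L7,L8,L9}

Answer: ["L6", "L7", "L8", "L9"]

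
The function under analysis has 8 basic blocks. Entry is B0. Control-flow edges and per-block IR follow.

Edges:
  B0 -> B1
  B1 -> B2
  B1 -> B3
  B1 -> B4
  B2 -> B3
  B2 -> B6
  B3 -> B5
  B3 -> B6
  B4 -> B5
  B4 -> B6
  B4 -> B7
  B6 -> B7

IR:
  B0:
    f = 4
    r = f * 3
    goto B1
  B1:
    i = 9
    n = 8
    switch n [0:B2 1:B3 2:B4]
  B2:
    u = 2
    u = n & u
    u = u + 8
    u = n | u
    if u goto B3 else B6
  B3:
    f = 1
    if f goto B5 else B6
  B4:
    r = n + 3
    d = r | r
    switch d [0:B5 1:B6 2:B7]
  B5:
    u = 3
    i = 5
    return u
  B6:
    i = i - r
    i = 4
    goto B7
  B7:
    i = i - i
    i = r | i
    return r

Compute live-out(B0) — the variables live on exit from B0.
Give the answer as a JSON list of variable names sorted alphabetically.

Answer: ["r"]

Working:
Per-block:
  B0: {f,r} / ∅
  B1: {i,n} / ∅
  B2: {u} / {n}
  B3: {f} / ∅
  B4: {d,r} / {n}
  B5: {i,u} / ∅
  B6: {i} / {i,r}
  B7: {i} / {i,r}

Liveness:
  B0: in=∅ out={r}
  B1: in={r} out={i,n,r}
  B2: in={i,n,r} out={i,r}
  B3: in={i,r} out={i,r}
  B4: in={i,n} out={i,r}
  B5: in=∅ out=∅
  B6: in={i,r} out={i,r}
  B7: in={i,r} out=∅

live-out(B0) = ["r"]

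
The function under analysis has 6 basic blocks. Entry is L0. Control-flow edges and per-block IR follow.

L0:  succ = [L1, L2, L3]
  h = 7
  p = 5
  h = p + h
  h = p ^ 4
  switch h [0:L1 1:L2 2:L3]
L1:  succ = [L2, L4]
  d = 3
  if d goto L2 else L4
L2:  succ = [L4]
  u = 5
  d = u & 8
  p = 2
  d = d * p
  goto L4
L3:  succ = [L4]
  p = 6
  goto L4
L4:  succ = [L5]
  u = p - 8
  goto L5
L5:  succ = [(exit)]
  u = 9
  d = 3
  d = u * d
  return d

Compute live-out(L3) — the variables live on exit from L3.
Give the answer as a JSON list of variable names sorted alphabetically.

Answer: ["p"]

Working:
Block summaries:
  L0: def={h,p} ue=∅
  L1: def={d} ue=∅
  L2: def={d,p,u} ue=∅
  L3: def={p} ue=∅
  L4: def={u} ue={p}
  L5: def={d,u} ue=∅

Live sets:
  L0: in=∅ out={p}
  L1: in={p} out={p}
  L2: in=∅ out={p}
  L3: in=∅ out={p}
  L4: in={p} out=∅
  L5: in=∅ out=∅

live-out(L3) = ["p"]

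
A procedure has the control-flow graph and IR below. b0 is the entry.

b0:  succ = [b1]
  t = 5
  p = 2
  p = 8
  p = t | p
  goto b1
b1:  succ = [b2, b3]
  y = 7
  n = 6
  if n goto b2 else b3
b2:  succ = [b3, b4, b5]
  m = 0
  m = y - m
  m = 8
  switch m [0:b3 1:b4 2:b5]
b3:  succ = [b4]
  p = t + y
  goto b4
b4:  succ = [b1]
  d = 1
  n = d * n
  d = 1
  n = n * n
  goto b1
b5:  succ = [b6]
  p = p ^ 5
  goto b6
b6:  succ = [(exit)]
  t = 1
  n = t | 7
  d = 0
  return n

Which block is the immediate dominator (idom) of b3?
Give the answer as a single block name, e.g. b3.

idom tree: b1←b0 b2←b1 b3←b1 b4←b1 b5←b2 b6←b5
Join-block Dom:
  b1: preds {b0,b4}: {b0} ∩ {b0,b1,b4} = {b0}; idom=b0
  b3: preds {b1,b2}: {b0,b1} ∩ {b0,b1,b2} = {b0,b1}; idom=b1
  b4: preds {b2,b3}: {b0,b1,b2} ∩ {b0,b1,b3} = {b0,b1}; idom=b1

idom(b3) = b1

Answer: b1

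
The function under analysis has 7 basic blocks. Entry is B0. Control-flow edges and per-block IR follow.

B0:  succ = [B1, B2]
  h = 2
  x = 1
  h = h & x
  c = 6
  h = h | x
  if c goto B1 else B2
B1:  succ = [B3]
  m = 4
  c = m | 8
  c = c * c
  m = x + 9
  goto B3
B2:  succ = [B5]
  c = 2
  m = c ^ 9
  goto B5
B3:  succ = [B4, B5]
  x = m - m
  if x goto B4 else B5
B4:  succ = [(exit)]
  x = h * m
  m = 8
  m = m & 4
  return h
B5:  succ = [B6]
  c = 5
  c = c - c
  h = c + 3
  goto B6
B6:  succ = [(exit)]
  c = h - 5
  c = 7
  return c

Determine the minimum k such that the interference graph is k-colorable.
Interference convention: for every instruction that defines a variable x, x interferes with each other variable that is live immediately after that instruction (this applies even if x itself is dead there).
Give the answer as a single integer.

Answer: 3

Working:
Block summaries:
  B0 def {c,h,x} use ∅
  B1 def {c,m} use {x}
  B2 def {c,m} use ∅
  B3 def {x} use {m}
  B4 def {m,x} use {h,m}
  B5 def {c,h} use ∅
  B6 def {c} use {h}

Liveness:
  live B0: ∅→{h,x}
  live B1: {h,x}→{h,m}
  live B2: ∅→∅
  live B3: {h,m}→{h,m}
  live B4: {h,m}→∅
  live B5: ∅→{h}
  live B6: {h}→∅

Conflict graph:
  c↔{h,x}
  h↔{c,m,x}
  m↔{h,x}
  x↔{c,h,m}

Registers:
  clique {c,h,x} ⇒ need ≥ 3
  assign c→R2 h→R0 m→R2 x→R1 — no edge inside a register ⇒ χ ≤ 3
  χ = 3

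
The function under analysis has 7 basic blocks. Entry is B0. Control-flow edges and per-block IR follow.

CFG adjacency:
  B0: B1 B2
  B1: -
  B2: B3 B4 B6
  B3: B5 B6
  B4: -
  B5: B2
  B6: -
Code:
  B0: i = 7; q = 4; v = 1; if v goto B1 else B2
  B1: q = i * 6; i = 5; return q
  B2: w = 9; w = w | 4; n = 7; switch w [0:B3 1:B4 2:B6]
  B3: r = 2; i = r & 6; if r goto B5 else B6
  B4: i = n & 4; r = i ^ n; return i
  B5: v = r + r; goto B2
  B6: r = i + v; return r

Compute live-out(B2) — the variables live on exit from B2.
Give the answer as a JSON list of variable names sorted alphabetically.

def/use:
  B0 def {i,q,v} use ∅
  B1 def {i,q} use {i}
  B2 def {n,w} use ∅
  B3 def {i,r} use ∅
  B4 def {i,r} use {n}
  B5 def {v} use {r}
  B6 def {r} use {i,v}

Liveness:
  B0 li=∅ lo={i,v}
  B1 li={i} lo=∅
  B2 li={i,v} lo={i,n,v}
  B3 li={v} lo={i,r,v}
  B4 li={n} lo=∅
  B5 li={i,r} lo={i,v}
  B6 li={i,v} lo=∅

live-out(B2) = ["i", "n", "v"]

Answer: ["i", "n", "v"]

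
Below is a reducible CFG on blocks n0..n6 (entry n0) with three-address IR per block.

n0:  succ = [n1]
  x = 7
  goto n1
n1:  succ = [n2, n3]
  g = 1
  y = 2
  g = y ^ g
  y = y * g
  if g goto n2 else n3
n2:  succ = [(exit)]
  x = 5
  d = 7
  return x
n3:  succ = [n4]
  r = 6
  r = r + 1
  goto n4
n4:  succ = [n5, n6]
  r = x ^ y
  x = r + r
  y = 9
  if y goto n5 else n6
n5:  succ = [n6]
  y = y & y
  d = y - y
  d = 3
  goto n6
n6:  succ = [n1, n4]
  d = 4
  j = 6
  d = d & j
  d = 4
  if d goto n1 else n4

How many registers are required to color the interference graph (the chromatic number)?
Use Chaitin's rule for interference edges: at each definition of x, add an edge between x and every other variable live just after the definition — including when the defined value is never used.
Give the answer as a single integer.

Answer: 4

Derivation:
def/use:
  n0: {x} / ∅
  n1: {g,y} / ∅
  n2: {d,x} / ∅
  n3: {r} / ∅
  n4: {r,x,y} / {x,y}
  n5: {d,y} / {y}
  n6: {d,j} / ∅

Backward fixpoint:
  n0 li=∅ lo={x}
  n1 li={x} lo={x,y}
  n2 li=∅ lo=∅
  n3 li={x,y} lo={x,y}
  n4 li={x,y} lo={x,y}
  n5 li={x,y} lo={x,y}
  n6 li={x,y} lo={x,y}

Interference:
  d — {j,x,y}
  g — {x,y}
  j — {d,x,y}
  r — {x,y}
  x — {d,g,j,r,y}
  y — {d,g,j,r,x}

Registers:
  clique {d,j,x,y} ⇒ need ≥ 4
  assign d→c2 g→c2 j→c3 r→c2 x→c0 y→c1 — no edge inside a register ⇒ χ ≤ 4
  χ = 4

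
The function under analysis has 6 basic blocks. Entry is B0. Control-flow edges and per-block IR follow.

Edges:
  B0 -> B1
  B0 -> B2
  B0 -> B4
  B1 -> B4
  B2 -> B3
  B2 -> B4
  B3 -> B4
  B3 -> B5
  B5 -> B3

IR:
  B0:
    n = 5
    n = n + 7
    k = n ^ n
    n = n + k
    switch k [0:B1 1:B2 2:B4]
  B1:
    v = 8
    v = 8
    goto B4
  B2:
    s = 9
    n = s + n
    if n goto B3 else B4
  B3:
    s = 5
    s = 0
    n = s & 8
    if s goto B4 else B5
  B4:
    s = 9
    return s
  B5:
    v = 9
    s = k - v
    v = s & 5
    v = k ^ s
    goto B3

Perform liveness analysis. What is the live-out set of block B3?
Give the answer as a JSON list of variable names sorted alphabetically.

def/use:
  B0: {k,n} / ∅
  B1: {v} / ∅
  B2: {n,s} / {n}
  B3: {n,s} / ∅
  B4: {s} / ∅
  B5: {s,v} / {k}

Liveness:
  B0 li=∅ lo={k,n}
  B1 li=∅ lo=∅
  B2 li={k,n} lo={k}
  B3 li={k} lo={k}
  B4 li=∅ lo=∅
  B5 li={k} lo={k}

live-out(B3) = ["k"]

Answer: ["k"]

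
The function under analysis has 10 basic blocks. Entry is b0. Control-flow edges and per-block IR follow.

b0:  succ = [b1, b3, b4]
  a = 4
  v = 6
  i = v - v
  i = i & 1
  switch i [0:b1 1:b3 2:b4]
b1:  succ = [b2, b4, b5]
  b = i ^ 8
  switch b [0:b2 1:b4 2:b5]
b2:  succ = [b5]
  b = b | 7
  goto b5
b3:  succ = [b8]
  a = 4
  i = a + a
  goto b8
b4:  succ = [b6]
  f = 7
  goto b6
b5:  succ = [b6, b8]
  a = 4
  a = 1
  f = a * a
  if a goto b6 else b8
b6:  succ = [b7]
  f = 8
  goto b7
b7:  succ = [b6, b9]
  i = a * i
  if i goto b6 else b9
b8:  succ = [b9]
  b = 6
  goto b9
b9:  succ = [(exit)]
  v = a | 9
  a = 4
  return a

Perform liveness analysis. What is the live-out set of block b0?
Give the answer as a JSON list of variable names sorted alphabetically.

Answer: ["a", "i"]

Working:
Block summaries:
  b0 def {a,i,v} use ∅
  b1 def {b} use {i}
  b2 def {b} use {b}
  b3 def {a,i} use ∅
  b4 def {f} use ∅
  b5 def {a,f} use ∅
  b6 def {f} use ∅
  b7 def {i} use {a,i}
  b8 def {b} use ∅
  b9 def {a,v} use {a}

Liveness:
  b0 li=∅ lo={a,i}
  b1 li={a,i} lo={a,b,i}
  b2 li={b,i} lo={i}
  b3 li=∅ lo={a}
  b4 li={a,i} lo={a,i}
  b5 li={i} lo={a,i}
  b6 li={a,i} lo={a,i}
  b7 li={a,i} lo={a,i}
  b8 li={a} lo={a}
  b9 li={a} lo=∅

live-out(b0) = ["a", "i"]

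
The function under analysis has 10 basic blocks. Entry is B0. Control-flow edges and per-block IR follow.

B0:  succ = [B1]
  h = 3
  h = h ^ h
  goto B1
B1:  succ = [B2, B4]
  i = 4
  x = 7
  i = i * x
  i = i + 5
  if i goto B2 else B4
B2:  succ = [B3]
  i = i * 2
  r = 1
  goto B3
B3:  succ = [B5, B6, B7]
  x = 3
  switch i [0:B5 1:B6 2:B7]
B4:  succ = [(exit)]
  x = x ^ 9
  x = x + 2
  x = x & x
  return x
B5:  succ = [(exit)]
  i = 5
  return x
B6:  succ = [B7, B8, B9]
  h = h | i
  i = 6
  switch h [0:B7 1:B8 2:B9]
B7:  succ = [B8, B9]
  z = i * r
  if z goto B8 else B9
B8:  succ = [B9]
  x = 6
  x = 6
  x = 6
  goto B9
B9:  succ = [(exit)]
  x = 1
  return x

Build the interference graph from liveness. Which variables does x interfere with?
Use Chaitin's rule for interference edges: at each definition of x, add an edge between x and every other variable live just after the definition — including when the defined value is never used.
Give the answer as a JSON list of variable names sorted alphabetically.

def/use:
  B0 def {h} use ∅
  B1 def {i,x} use ∅
  B2 def {i,r} use {i}
  B3 def {x} use {i}
  B4 def {x} use {x}
  B5 def {i} use {x}
  B6 def {h,i} use {h,i}
  B7 def {z} use {i,r}
  B8 def {x} use ∅
  B9 def {x} use ∅

Live sets:
  B0: in=∅ out={h}
  B1: in={h} out={h,i,x}
  B2: in={h,i} out={h,i,r}
  B3: in={h,i,r} out={h,i,r,x}
  B4: in={x} out=∅
  B5: in={x} out=∅
  B6: in={h,i,r} out={i,r}
  B7: in={i,r} out=∅
  B8: in=∅ out=∅
  B9: in=∅ out=∅

Conflict graph:
  h↔{i,r,x}
  i↔{h,r,x}
  r↔{h,i,x}
  x↔{h,i,r}
  z↔∅

N(x) = ["h", "i", "r"]

Answer: ["h", "i", "r"]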